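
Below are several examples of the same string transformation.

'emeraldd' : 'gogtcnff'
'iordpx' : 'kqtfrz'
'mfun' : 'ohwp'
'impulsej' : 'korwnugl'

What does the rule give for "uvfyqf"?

wxhash

The rule is to shift every letter 2 places forward in the alphabet (wrapping around).
For "uvfyqf" the result is "wxhash".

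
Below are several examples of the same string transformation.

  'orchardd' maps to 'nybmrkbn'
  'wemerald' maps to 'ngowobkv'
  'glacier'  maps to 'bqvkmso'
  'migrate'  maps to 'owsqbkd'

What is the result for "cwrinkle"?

The transformation: shift every letter 10 places forward in the alphabet (wrapping around), then move the last character to the front.
Applying both steps to "cwrinkle": "mgbsxuvo", then "omgbsxuv".

omgbsxuv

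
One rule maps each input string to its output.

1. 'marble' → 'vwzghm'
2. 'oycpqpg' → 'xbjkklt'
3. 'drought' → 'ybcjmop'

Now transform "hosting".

bcdijno

The transformation: sort the characters into alphabetical order, then shift every letter 5 places backward in the alphabet (wrapping around).
On "hosting": the first step gives "ghinost", and the second then gives "bcdijno".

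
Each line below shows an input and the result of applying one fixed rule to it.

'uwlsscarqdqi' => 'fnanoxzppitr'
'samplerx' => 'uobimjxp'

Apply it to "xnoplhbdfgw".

Each output is the input with this applied: reverse the string, then shift every letter 3 places backward in the alphabet (wrapping around).
Starting from "xnoplhbdfgw": after the first operation, "wgfdbhlponx"; after the second, "tdcayeimlku".

tdcayeimlku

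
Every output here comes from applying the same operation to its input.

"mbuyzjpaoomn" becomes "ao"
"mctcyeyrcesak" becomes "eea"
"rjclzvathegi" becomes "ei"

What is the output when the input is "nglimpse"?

What's happening: keep every other character starting from the second (positions 2nd, 4th, 6th, ...), then keep only the vowels.
Working it through for "nglimpse": intermediate "gipe", final "ie".
(Check on "mbuyzjpaoomn": → "byjaon" → "ao" ✓)

ie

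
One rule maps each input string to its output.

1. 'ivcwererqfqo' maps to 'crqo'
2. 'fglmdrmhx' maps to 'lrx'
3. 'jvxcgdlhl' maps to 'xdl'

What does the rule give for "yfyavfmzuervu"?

Each output is the input with this applied: keep one character in every 3, starting at position 3 (positions 3rd, 6th, 9th, ...).
"yfyavfmzuervu" → "yfuv".

yfuv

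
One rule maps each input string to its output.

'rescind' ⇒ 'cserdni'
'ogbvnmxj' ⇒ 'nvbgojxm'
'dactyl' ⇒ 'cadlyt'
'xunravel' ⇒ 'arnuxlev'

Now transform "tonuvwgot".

wvunottog

Each output is the input with this applied: move the last 3 characters to the front (rotate right by 3), then reverse the string.
On "tonuvwgot" that produces "wvunottog".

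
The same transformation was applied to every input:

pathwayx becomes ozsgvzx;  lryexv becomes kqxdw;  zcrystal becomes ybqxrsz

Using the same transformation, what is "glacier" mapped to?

The transformation: shift every letter 1 place backward in the alphabet (wrapping around), then delete the last character.
Working it through for "glacier": intermediate "fkzbhdq", final "fkzbhd".

fkzbhd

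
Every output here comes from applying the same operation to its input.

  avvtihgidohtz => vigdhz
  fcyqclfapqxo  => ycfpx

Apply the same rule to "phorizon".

oio

Each output is the input with this applied: delete the first character, then keep every other character starting from the second (positions 2nd, 4th, 6th, ...).
On "phorizon": the first step gives "horizon", and the second then gives "oio".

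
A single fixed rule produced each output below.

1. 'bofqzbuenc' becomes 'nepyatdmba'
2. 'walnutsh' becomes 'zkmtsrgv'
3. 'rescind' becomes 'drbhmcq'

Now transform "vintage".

hmszfdu

Rule — shift every letter 1 place backward in the alphabet (wrapping around), then move the first character to the end.
On "vintage": the first step gives "uhmszfd", and the second then gives "hmszfdu".
(Check on "rescind": → "qdrbhmc" → "drbhmcq" ✓)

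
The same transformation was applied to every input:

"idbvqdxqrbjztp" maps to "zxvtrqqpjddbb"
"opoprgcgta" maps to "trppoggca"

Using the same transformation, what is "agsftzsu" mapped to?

What's happening: delete the first character, then sort the characters into reverse alphabetical order.
"agsftzsu" → "gsftzsu" → "zutssgf".
(Check on "opoprgcgta": → "poprgcgta" → "trppoggca" ✓)

zutssgf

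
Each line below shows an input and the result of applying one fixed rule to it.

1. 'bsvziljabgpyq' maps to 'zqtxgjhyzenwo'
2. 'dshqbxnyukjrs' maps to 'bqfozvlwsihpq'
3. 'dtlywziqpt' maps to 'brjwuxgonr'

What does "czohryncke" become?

In each case the input is transformed by: shift every letter 2 places backward in the alphabet (wrapping around).
Applying that to "czohryncke" gives "axmfpwlaic".

axmfpwlaic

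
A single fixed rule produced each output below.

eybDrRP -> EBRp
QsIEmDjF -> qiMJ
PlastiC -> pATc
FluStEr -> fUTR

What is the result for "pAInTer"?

PitR

What's happening: keep every other character starting from the first (positions 1st, 3rd, 5th, ...), then flip the case of every letter.
Applying that to "pAInTer" gives "PitR".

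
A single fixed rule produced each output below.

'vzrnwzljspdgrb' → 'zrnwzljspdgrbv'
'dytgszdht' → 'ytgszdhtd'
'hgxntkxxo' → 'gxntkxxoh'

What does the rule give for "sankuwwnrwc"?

ankuwwnrwcs

The rule is to move the first character to the end.
So "sankuwwnrwc" becomes "ankuwwnrwcs".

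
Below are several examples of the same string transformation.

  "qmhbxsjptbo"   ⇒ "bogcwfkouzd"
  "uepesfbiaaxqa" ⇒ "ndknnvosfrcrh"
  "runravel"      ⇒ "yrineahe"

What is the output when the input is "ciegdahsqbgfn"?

astodfunqtrvp

The transformation: shift every letter 13 places forward in the alphabet (wrapping around) — i.e. ROT13, then reverse the string.
On "ciegdahsqbgfn": the first step gives "pvrtqnufdotsa", and the second then gives "astodfunqtrvp".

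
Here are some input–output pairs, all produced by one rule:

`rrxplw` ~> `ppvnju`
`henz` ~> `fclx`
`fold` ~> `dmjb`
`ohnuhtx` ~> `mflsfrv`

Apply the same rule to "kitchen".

igrafcl

Each output is the input with this applied: shift every letter 2 places backward in the alphabet (wrapping around).
Applying that to "kitchen" gives "igrafcl".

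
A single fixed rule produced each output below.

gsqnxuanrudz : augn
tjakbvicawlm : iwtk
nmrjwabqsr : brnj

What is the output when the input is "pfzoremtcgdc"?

Each output is the input with this applied: keep one character in every 3, starting at position 1 (positions 1st, 4th, 7th, ...), then move the last 2 characters to the front (rotate right by 2).
Applying both steps to "pfzoremtcgdc": "pomg", then "mgpo".
(Check on "tjakbvicawlm": → "tkiw" → "iwtk" ✓)

mgpo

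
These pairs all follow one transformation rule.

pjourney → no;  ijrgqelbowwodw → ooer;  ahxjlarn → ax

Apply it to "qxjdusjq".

The pattern: reverse the string, then keep one character in every 3, starting at position 3 (positions 3rd, 6th, 9th, ...).
"qxjdusjq" → "qjsudjxq" → "sj".

sj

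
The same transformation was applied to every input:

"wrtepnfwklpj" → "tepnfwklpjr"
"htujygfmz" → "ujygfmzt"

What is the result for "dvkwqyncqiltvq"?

In each case the input is transformed by: delete the first character, then move the first character to the end.
"dvkwqyncqiltvq" → "vkwqyncqiltvq" → "kwqyncqiltvqv".

kwqyncqiltvqv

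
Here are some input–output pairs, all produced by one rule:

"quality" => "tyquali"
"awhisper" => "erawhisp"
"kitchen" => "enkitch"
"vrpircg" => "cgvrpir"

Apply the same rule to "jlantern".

In each case the input is transformed by: move the last 2 characters to the front (rotate right by 2).
"jlantern" → "rnjlante".

rnjlante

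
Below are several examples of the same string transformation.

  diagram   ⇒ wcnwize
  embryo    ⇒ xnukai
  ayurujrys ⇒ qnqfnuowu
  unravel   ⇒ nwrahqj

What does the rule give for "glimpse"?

Rule — move the first 2 characters to the end (rotate left by 2), then shift every letter 4 places backward in the alphabet (wrapping around).
Starting from "glimpse": after the first operation, "impsegl"; after the second, "eiloach".

eiloach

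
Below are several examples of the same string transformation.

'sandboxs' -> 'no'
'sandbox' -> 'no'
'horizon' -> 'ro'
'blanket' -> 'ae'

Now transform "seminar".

ma

Rule — keep one character in every 3, starting at position 3 (positions 3rd, 6th, 9th, ...).
Doing the same to "seminar": "ma".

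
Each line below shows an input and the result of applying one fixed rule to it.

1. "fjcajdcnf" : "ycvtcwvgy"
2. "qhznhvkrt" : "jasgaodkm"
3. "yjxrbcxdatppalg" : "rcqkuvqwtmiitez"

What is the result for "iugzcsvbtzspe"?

What's happening: shift every letter 7 places backward in the alphabet (wrapping around).
Doing the same to "iugzcsvbtzspe": "bnzsvloumslix".

bnzsvloumslix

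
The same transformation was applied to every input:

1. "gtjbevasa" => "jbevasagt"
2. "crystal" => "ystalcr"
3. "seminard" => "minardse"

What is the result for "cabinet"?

binetca

What's happening: move the first 2 characters to the end (rotate left by 2).
So "cabinet" becomes "binetca".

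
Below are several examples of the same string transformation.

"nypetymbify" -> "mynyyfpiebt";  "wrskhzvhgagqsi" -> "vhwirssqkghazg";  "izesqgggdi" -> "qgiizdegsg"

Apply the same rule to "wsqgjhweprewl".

Looking at the pairs, the operation is to take characters alternately from the front and the back (1st, last, 2nd, 2nd-last, ...), then move the last 2 characters to the front (rotate right by 2).
So "wsqgjhweprewl" becomes "ewwlswqegrjph".

ewwlswqegrjph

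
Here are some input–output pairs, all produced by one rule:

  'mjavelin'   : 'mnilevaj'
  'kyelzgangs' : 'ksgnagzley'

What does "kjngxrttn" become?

The pattern: move the first character to the end, then reverse the string.
For "kjngxrttn" the result is "knttrxgnj".

knttrxgnj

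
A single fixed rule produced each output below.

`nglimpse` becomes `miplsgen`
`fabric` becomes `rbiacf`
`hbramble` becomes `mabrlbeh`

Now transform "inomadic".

amdoinci

Rule — take characters alternately from the front and the back (1st, last, 2nd, 2nd-last, ...), then reverse the string.
Applying both steps to "inomadic": "icniodma", then "amdoinci".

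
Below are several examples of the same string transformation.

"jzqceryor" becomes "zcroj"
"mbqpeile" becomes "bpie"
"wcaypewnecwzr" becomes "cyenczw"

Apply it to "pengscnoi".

Each output is the input with this applied: move the first character to the end, then keep every other character starting from the first (positions 1st, 3rd, 5th, ...).
Doing the same to "pengscnoi": "egcop".

egcop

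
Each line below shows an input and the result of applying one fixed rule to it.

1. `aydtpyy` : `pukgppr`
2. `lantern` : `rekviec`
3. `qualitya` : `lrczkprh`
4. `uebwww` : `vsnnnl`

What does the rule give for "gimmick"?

zddztbx

What's happening: move the first character to the end, then shift every letter 9 places backward in the alphabet (wrapping around).
For "gimmick", step one produces "immickg"; step two turns that into "zddztbx".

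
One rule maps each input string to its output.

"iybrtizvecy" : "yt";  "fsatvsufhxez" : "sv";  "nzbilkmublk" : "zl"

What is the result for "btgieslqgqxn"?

Each output is the input with this applied: keep one character in every 3, starting at position 2 (positions 2nd, 5th, 8th, ...), then keep only the first 2 characters.
Applying that to "btgieslqgqxn" gives "te".

te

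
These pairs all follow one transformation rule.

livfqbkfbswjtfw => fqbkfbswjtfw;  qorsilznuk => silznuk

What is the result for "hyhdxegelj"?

The rule is to delete the first 3 characters.
Applying that to "hyhdxegelj" gives "dxegelj".

dxegelj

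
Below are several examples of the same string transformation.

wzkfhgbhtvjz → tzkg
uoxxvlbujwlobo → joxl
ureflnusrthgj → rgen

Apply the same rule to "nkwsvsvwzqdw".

zwws

The transformation: keep one character in every 3, starting at position 3 (positions 3rd, 6th, 9th, ...), then move the first 2 characters to the end (rotate left by 2).
On "nkwsvsvwzqdw": the first step gives "wszw", and the second then gives "zwws".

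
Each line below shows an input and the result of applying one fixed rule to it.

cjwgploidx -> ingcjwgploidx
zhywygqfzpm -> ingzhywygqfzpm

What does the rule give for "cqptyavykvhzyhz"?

Each output is the input with this applied: prepend "ing".
On "cqptyavykvhzyhz" that produces "ingcqptyavykvhzyhz".

ingcqptyavykvhzyhz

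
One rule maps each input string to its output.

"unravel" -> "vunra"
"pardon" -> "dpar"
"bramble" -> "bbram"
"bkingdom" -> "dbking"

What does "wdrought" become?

Looking at the pairs, the operation is to delete the last 2 characters, then move the last character to the front.
For "wdrought" the result is "gwdrou".

gwdrou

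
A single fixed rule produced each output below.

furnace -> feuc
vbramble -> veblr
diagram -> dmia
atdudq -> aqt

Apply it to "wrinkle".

werl

Rule — take characters alternately from the front and the back (1st, last, 2nd, 2nd-last, ...), then delete the last 3 characters.
Applying both steps to "wrinkle": "werlikn", then "werl".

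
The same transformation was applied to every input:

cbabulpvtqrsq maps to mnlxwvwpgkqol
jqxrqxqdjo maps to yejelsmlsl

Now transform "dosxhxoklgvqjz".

leuyjnscsjfgbq

Each output is the input with this applied: shift every letter 5 places backward in the alphabet (wrapping around), then move the last 3 characters to the front (rotate right by 3).
For "dosxhxoklgvqjz", step one produces "yjnscsjfgbqleu"; step two turns that into "leuyjnscsjfgbq".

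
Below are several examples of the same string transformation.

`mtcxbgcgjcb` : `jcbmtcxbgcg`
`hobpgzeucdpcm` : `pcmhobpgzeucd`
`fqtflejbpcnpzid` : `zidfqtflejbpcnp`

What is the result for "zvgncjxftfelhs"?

The rule is to move the last 3 characters to the front (rotate right by 3).
Applying that to "zvgncjxftfelhs" gives "lhszvgncjxftfe".

lhszvgncjxftfe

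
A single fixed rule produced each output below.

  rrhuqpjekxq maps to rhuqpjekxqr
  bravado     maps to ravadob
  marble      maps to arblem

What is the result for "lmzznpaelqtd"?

Rule — move the first character to the end.
Doing the same to "lmzznpaelqtd": "mzznpaelqtdl".

mzznpaelqtdl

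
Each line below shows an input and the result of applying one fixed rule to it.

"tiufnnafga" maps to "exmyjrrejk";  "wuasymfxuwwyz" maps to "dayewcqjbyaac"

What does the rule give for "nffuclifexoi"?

mrjjygpmjibs

The pattern: move the last character to the front, then shift every letter 4 places forward in the alphabet (wrapping around).
Working it through for "nffuclifexoi": intermediate "inffuclifexo", final "mrjjygpmjibs".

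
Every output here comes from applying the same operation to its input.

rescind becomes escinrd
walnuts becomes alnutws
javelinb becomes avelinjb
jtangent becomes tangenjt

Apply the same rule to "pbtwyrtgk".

What's happening: swap the first and last characters, then move the first character to the end.
For "pbtwyrtgk", step one produces "kbtwyrtgp"; step two turns that into "btwyrtgpk".

btwyrtgpk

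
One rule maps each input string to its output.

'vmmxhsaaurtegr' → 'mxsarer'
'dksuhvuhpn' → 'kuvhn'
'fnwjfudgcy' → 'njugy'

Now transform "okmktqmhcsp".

In each case the input is transformed by: keep every other character starting from the second (positions 2nd, 4th, 6th, ...).
"okmktqmhcsp" → "kkqhs".

kkqhs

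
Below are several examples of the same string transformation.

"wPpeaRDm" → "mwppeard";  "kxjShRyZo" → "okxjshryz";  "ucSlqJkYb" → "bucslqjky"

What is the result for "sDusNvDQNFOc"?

Looking at the pairs, the operation is to move the last character to the front, then convert every letter to lowercase.
"sDusNvDQNFOc" → "csDusNvDQNFO" → "csdusnvdqnfo".
(Check on "ucSlqJkYb": → "bucSlqJkY" → "bucslqjky" ✓)

csdusnvdqnfo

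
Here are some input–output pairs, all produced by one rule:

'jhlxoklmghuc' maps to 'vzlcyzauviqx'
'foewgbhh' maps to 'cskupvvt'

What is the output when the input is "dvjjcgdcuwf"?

The pattern: shift every letter 12 places backward in the alphabet (wrapping around), then move the first character to the end.
For "dvjjcgdcuwf" the result is "jxxqurqiktr".
(Check on "jhlxoklmghuc": → "xvzlcyzauviq" → "vzlcyzauviqx" ✓)

jxxqurqiktr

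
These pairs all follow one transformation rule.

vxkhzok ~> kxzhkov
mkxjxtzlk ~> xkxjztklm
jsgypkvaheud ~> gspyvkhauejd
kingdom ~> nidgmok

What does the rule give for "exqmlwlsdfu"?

qxlmlwdsufe

Each output is the input with this applied: move the first character to the end, then swap each adjacent pair of characters (1↔2, 3↔4, ...).
Starting from "exqmlwlsdfu": after the first operation, "xqmlwlsdfue"; after the second, "qxlmlwdsufe".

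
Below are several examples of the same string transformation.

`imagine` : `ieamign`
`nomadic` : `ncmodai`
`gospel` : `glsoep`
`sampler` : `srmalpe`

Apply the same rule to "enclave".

eecnalv

The transformation: move the last character to the front, then swap each adjacent pair of characters (1↔2, 3↔4, ...).
"enclave" → "eenclav" → "eecnalv".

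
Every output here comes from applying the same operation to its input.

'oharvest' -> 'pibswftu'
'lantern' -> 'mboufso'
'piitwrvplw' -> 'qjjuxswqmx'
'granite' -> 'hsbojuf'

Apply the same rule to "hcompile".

The transformation: shift every letter 1 place forward in the alphabet (wrapping around).
On "hcompile" that produces "idpnqjmf".

idpnqjmf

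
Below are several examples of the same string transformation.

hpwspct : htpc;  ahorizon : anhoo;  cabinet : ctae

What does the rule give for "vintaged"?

vdien

The transformation: take characters alternately from the front and the back (1st, last, 2nd, 2nd-last, ...), then delete the last 3 characters.
Working it through for "vintaged": intermediate "vdiengta", final "vdien".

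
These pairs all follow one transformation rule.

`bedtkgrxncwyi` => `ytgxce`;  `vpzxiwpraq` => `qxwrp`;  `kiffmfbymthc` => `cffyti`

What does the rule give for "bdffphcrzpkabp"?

The pattern: keep every other character starting from the second (positions 2nd, 4th, 6th, ...), then swap the first and last characters.
On "bdffphcrzpkabp" that produces "pfhrpad".

pfhrpad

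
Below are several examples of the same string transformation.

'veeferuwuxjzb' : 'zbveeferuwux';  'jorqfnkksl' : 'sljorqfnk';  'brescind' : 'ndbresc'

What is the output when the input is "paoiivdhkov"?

What's happening: move the last 2 characters to the front (rotate right by 2), then delete the last character.
On "paoiivdhkov": the first step gives "ovpaoiivdhk", and the second then gives "ovpaoiivdh".
(Check on "jorqfnkksl": → "sljorqfnkk" → "sljorqfnk" ✓)

ovpaoiivdh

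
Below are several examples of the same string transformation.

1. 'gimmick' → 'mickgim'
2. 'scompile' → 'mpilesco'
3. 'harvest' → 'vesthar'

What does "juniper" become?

The pattern: move the first 3 characters to the end (rotate left by 3).
Doing the same to "juniper": "iperjun".

iperjun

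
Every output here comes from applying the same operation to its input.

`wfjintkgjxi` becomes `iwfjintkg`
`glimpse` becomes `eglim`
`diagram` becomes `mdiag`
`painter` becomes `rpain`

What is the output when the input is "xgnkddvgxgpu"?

Looking at the pairs, the operation is to move the last 3 characters to the front (rotate right by 3), then delete the first 2 characters.
For "xgnkddvgxgpu" the result is "uxgnkddvgx".

uxgnkddvgx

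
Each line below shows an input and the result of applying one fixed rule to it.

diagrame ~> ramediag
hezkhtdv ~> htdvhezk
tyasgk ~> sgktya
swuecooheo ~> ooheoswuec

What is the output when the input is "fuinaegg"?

What's happening: swap the front and back halves of the string.
"fuinaegg" → "aeggfuin".

aeggfuin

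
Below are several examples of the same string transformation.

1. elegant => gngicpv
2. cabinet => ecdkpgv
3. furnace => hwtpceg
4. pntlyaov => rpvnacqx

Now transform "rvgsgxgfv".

Looking at the pairs, the operation is to shift every letter 2 places forward in the alphabet (wrapping around).
So "rvgsgxgfv" becomes "txiuizihx".

txiuizihx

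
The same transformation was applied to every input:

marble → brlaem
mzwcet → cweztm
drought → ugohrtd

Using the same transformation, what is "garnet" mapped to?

nreatg

What's happening: take characters alternately from the front and the back (1st, last, 2nd, 2nd-last, ...), then reverse the string.
Working it through for "garnet": intermediate "gtaern", final "nreatg".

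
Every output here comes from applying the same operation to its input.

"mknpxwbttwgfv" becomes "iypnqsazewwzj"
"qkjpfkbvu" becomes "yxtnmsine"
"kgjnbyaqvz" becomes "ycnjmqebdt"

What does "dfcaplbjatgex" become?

hagifdsoemdwj

The rule is to move the last 2 characters to the front (rotate right by 2), then shift every letter 3 places forward in the alphabet (wrapping around).
On "dfcaplbjatgex": the first step gives "exdfcaplbjatg", and the second then gives "hagifdsoemdwj".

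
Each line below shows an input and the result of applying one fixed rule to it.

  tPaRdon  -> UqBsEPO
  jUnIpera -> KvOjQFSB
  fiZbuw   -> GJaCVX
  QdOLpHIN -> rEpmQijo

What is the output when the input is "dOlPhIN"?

EpMqIjo

The pattern: shift every letter 1 place forward in the alphabet (wrapping around), then flip the case of every letter.
Working it through for "dOlPhIN": intermediate "ePmQiJO", final "EpMqIjo".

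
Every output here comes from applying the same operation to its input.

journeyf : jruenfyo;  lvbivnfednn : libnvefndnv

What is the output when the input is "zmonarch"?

What's happening: swap each adjacent pair of characters (1↔2, 3↔4, ...), then move the first character to the end.
Applying both steps to "zmonarch": "mznorahc", then "znorahcm".

znorahcm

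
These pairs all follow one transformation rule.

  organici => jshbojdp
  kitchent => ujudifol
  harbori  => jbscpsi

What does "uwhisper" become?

sxijtqfv

The pattern: shift every letter 1 place forward in the alphabet (wrapping around), then swap the first and last characters.
Applying both steps to "uwhisper": "vxijtqfs", then "sxijtqfv".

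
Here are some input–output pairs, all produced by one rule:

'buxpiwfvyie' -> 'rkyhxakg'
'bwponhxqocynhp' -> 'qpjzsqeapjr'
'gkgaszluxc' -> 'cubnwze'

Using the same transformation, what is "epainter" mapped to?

What's happening: delete the first 3 characters, then shift every letter 2 places forward in the alphabet (wrapping around).
Applying both steps to "epainter": "inter", then "kpvgt".

kpvgt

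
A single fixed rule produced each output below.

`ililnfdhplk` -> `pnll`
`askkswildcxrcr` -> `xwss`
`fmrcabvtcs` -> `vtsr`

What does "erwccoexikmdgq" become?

The rule is to sort the characters into reverse alphabetical order, then keep only the first 4 characters.
Applying both steps to "erwccoexikmdgq": "xwrqomkigeedcc", then "xwrq".

xwrq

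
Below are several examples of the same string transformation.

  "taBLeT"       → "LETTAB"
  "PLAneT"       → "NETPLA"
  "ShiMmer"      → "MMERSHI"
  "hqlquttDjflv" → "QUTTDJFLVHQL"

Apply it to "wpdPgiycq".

PGIYCQWPD

The rule is to move the first 3 characters to the end (rotate left by 3), then convert every letter to uppercase.
Applying that to "wpdPgiycq" gives "PGIYCQWPD".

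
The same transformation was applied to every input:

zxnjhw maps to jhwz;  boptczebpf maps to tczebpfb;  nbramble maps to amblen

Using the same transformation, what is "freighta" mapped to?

In each case the input is transformed by: move the first character to the end, then delete the first 2 characters.
Starting from "freighta": after the first operation, "reightaf"; after the second, "ightaf".

ightaf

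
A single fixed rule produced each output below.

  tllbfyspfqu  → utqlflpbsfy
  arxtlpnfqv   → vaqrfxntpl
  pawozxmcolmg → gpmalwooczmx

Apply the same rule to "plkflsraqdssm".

mpslskdfqlasr

The pattern: take characters alternately from the front and the back (1st, last, 2nd, 2nd-last, ...), then swap each adjacent pair of characters (1↔2, 3↔4, ...).
For "plkflsraqdssm", step one produces "pmlsksfdlqsar"; step two turns that into "mpslskdfqlasr".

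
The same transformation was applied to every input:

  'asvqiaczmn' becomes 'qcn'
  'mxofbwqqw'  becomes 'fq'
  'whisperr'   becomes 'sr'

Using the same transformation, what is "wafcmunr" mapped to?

cn

In each case the input is transformed by: delete the first character, then keep one character in every 3, starting at position 3 (positions 3rd, 6th, 9th, ...).
For "wafcmunr" the result is "cn".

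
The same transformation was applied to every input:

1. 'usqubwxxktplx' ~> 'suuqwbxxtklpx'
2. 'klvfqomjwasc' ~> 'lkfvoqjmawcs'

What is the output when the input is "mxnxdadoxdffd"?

The pattern: swap each adjacent pair of characters (1↔2, 3↔4, ...).
"mxnxdadoxdffd" → "xmxnadoddxffd".

xmxnadoddxffd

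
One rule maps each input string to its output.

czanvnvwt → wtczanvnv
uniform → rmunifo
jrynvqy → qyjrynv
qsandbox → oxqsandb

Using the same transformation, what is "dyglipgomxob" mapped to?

obdyglipgomx

The pattern: move the last 2 characters to the front (rotate right by 2).
So "dyglipgomxob" becomes "obdyglipgomx".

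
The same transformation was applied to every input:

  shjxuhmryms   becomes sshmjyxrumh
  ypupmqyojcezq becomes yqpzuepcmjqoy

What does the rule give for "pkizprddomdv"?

The transformation: take characters alternately from the front and the back (1st, last, 2nd, 2nd-last, ...).
Doing the same to "pkizprddomdv": "pvkdimzopdrd".

pvkdimzopdrd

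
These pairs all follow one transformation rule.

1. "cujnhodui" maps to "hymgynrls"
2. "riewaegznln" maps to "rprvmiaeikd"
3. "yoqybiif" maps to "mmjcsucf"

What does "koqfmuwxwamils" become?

mpwosujqyabaeq

Each output is the input with this applied: move the last 3 characters to the front (rotate right by 3), then shift every letter 4 places forward in the alphabet (wrapping around).
Applying both steps to "koqfmuwxwamils": "ilskoqfmuwxwam", then "mpwosujqyabaeq".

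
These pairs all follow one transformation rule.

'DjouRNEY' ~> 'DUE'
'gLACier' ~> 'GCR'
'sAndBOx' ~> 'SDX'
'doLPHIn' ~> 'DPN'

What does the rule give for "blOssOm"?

Each output is the input with this applied: keep one character in every 3, starting at position 1 (positions 1st, 4th, 7th, ...), then convert every letter to uppercase.
Applying that to "blOssOm" gives "BSM".

BSM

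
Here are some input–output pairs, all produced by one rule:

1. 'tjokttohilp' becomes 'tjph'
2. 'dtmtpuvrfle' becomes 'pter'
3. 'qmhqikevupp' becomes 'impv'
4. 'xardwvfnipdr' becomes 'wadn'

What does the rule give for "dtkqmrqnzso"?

mton

The transformation: keep one character in every 3, starting at position 2 (positions 2nd, 5th, 8th, ...), then swap each adjacent pair of characters (1↔2, 3↔4, ...).
On "dtkqmrqnzso": the first step gives "tmno", and the second then gives "mton".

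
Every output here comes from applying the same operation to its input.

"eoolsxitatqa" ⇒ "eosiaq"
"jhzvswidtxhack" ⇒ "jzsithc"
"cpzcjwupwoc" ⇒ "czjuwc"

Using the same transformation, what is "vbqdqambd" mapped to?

vqqmd

Looking at the pairs, the operation is to keep every other character starting from the first (positions 1st, 3rd, 5th, ...).
Applying that to "vbqdqambd" gives "vqqmd".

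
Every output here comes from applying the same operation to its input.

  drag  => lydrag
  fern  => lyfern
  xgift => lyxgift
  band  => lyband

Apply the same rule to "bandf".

lybandf

The pattern: prepend "ly".
Applying that to "bandf" gives "lybandf".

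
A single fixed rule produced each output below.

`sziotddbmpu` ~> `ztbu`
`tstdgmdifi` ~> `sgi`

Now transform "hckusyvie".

csi

The rule is to keep one character in every 3, starting at position 2 (positions 2nd, 5th, 8th, ...).
For "hckusyvie" the result is "csi".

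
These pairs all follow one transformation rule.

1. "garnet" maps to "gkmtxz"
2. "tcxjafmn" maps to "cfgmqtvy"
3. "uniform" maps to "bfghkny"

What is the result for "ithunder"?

abgkmnwx

Looking at the pairs, the operation is to shift every letter 7 places backward in the alphabet (wrapping around), then sort the characters into alphabetical order.
"ithunder" → "bmangwxk" → "abgkmnwx".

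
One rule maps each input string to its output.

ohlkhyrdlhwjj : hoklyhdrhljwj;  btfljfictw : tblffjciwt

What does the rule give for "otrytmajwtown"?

toyrmtjatwwon

In each case the input is transformed by: swap each adjacent pair of characters (1↔2, 3↔4, ...).
On "otrytmajwtown" that produces "toyrmtjatwwon".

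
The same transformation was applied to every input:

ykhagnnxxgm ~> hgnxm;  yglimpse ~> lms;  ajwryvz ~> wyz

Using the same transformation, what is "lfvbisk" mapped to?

The pattern: delete the first character, then keep every other character starting from the second (positions 2nd, 4th, 6th, ...).
Starting from "lfvbisk": after the first operation, "fvbisk"; after the second, "vik".
(Check on "yglimpse": → "glimpse" → "lms" ✓)

vik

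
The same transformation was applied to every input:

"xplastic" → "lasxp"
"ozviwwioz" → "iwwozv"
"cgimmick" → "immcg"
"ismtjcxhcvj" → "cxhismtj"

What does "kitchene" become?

The pattern: delete the last 3 characters, then move the last 3 characters to the front (rotate right by 3).
Applying both steps to "kitchene": "kitch", then "tchki".

tchki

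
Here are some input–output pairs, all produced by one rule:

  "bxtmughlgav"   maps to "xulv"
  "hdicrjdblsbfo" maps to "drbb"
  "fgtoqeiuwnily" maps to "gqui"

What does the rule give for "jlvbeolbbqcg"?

Each output is the input with this applied: keep one character in every 3, starting at position 2 (positions 2nd, 5th, 8th, ...).
"jlvbeolbbqcg" → "lebc".

lebc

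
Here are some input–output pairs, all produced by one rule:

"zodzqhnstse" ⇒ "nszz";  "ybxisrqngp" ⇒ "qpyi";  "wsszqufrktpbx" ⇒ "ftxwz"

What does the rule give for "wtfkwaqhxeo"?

qewk

The pattern: keep one character in every 3, starting at position 1 (positions 1st, 4th, 7th, ...), then move the first 2 characters to the end (rotate left by 2).
"wtfkwaqhxeo" → "qewk".
(Check on "wsszqufrktpbx": → "wzftx" → "ftxwz" ✓)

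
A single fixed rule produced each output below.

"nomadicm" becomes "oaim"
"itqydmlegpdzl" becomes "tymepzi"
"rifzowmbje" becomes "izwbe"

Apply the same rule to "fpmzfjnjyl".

Looking at the pairs, the operation is to move the first character to the end, then keep every other character starting from the first (positions 1st, 3rd, 5th, ...).
So "fpmzfjnjyl" becomes "pzjjl".
(Check on "rifzowmbje": → "ifzowmbjer" → "izwbe" ✓)

pzjjl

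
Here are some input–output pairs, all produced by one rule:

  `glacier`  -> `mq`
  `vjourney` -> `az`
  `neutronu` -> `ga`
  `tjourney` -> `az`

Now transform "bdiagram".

Rule — shift every letter 12 places forward in the alphabet (wrapping around), then keep one character in every 3, starting at position 3 (positions 3rd, 6th, 9th, ...).
Applying that to "bdiagram" gives "ud".

ud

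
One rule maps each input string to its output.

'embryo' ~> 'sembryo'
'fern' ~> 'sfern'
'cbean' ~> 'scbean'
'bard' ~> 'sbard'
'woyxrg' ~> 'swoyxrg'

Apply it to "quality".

squality

Looking at the pairs, the operation is to prepend "s".
"quality" → "squality".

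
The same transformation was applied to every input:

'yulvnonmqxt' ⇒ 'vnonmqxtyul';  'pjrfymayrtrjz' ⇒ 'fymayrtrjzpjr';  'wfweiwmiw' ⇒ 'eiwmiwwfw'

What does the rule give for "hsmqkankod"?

qkankodhsm

The pattern: move the first 3 characters to the end (rotate left by 3).
Applying that to "hsmqkankod" gives "qkankodhsm".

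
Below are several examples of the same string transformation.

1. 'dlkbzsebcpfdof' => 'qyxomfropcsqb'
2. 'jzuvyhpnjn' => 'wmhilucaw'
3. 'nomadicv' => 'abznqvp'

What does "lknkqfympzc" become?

Looking at the pairs, the operation is to shift every letter 13 places forward in the alphabet (wrapping around) — i.e. ROT13, then delete the last character.
Working it through for "lknkqfympzc": intermediate "yxaxdslzcmp", final "yxaxdslzcm".

yxaxdslzcm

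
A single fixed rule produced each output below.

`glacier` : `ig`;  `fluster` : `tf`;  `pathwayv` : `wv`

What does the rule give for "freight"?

gf

What's happening: move the first 2 characters to the end (rotate left by 2), then keep one character in every 3, starting at position 3 (positions 3rd, 6th, 9th, ...).
Starting from "freight": after the first operation, "eightfr"; after the second, "gf".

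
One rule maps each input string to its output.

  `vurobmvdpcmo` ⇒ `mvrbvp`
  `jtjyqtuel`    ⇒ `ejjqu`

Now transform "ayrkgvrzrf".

rargr

In each case the input is transformed by: move the last 2 characters to the front (rotate right by 2), then keep every other character starting from the first (positions 1st, 3rd, 5th, ...).
Applying both steps to "ayrkgvrzrf": "rfayrkgvrz", then "rargr".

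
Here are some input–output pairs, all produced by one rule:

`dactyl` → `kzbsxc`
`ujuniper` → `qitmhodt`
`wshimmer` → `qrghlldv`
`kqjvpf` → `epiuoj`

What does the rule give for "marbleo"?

The pattern: shift every letter 1 place backward in the alphabet (wrapping around), then swap the first and last characters.
"marbleo" → "nzqakdl".

nzqakdl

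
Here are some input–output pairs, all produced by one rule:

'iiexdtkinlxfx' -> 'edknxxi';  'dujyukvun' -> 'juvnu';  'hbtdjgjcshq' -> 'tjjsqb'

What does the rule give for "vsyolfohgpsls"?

ylogsss

What's happening: move the first 2 characters to the end (rotate left by 2), then keep every other character starting from the first (positions 1st, 3rd, 5th, ...).
Starting from "vsyolfohgpsls": after the first operation, "yolfohgpslsvs"; after the second, "ylogsss".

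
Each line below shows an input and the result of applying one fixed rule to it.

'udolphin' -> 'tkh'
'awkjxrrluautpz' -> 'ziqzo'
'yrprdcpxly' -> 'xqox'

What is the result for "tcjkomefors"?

Each output is the input with this applied: keep one character in every 3, starting at position 1 (positions 1st, 4th, 7th, ...), then shift every letter 1 place backward in the alphabet (wrapping around).
On "tcjkomefors": the first step gives "tker", and the second then gives "sjdq".
(Check on "awkjxrrluautpz": → "ajrap" → "ziqzo" ✓)

sjdq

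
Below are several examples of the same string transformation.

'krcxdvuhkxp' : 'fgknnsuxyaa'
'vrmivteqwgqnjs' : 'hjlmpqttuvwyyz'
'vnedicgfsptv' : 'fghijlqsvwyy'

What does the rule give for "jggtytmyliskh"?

Looking at the pairs, the operation is to sort the characters into alphabetical order, then shift every letter 3 places forward in the alphabet (wrapping around).
For "jggtytmyliskh", step one produces "gghijklmsttyy"; step two turns that into "jjklmnopvwwbb".

jjklmnopvwwbb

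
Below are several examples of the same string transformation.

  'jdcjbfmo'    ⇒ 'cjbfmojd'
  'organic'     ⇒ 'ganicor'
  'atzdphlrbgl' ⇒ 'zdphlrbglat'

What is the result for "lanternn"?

Each output is the input with this applied: move the first 2 characters to the end (rotate left by 2).
For "lanternn" the result is "nternnla".

nternnla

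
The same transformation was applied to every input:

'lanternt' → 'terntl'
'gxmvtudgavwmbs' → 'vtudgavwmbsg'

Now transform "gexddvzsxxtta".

Each output is the input with this applied: move the first character to the end, then delete the first 2 characters.
"gexddvzsxxtta" → "exddvzsxxttag" → "ddvzsxxttag".

ddvzsxxttag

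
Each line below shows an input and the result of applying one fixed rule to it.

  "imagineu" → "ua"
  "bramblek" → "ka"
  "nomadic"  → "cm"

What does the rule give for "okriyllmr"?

rrl

The transformation: move the last 3 characters to the front (rotate right by 3), then keep one character in every 3, starting at position 3 (positions 3rd, 6th, 9th, ...).
Starting from "okriyllmr": after the first operation, "lmrokriyl"; after the second, "rrl".
(Check on "bramblek": → "lekbramb" → "ka" ✓)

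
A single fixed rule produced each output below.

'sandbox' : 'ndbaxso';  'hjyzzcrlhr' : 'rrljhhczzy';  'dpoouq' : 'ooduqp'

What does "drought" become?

ohgdutr

The rule is to sort the characters into reverse alphabetical order, then move the first 3 characters to the end (rotate left by 3).
"drought" → "utrohgd" → "ohgdutr".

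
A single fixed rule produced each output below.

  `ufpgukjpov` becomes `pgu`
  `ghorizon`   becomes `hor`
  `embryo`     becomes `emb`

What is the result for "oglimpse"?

gli

The transformation: swap the front and back halves of the string, then keep only the last 3 characters.
"oglimpse" → "mpseogli" → "gli".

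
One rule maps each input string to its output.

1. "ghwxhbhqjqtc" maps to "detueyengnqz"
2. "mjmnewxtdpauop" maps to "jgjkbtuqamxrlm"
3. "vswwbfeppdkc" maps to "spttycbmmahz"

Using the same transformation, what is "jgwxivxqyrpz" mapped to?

gdtufsunvomw

Looking at the pairs, the operation is to shift every letter 3 places backward in the alphabet (wrapping around).
Applying that to "jgwxivxqyrpz" gives "gdtufsunvomw".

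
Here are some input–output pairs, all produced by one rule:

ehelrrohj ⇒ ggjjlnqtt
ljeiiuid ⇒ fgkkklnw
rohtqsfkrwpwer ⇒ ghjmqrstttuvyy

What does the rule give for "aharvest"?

Rule — shift every letter 2 places forward in the alphabet (wrapping around), then sort the characters into alphabetical order.
Working it through for "aharvest": intermediate "cjctxguv", final "ccgjtuvx".

ccgjtuvx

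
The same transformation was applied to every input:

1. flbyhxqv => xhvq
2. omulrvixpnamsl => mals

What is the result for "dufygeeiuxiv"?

xuvi

In each case the input is transformed by: swap each adjacent pair of characters (1↔2, 3↔4, ...), then keep only the last 4 characters.
Doing the same to "dufygeeiuxiv": "xuvi".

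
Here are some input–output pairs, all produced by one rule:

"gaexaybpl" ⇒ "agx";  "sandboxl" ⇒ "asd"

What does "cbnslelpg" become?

bcs

The pattern: swap each adjacent pair of characters (1↔2, 3↔4, ...), then keep only the first 3 characters.
For "cbnslelpg", step one produces "bcsnelplg"; step two turns that into "bcs".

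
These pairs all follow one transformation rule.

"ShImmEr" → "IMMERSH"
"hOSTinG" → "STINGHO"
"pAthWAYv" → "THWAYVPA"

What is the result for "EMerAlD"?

Rule — move the first 2 characters to the end (rotate left by 2), then convert every letter to uppercase.
Starting from "EMerAlD": after the first operation, "erAlDEM"; after the second, "ERALDEM".

ERALDEM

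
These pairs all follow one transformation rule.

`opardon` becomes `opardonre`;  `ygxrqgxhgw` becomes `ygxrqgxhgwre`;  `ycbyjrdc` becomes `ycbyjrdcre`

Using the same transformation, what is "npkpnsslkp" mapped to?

The rule is to append "re".
So "npkpnsslkp" becomes "npkpnsslkpre".

npkpnsslkpre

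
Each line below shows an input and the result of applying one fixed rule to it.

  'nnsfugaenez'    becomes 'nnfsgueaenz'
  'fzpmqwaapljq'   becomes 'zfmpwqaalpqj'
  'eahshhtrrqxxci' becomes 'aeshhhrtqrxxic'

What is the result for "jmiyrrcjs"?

mjyirrjcs

Looking at the pairs, the operation is to swap each adjacent pair of characters (1↔2, 3↔4, ...).
So "jmiyrrcjs" becomes "mjyirrjcs".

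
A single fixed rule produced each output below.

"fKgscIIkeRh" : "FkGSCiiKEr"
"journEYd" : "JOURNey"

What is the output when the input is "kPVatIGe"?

In each case the input is transformed by: delete the last character, then flip the case of every letter.
"kPVatIGe" → "kPVatIG" → "KpvATig".

KpvATig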